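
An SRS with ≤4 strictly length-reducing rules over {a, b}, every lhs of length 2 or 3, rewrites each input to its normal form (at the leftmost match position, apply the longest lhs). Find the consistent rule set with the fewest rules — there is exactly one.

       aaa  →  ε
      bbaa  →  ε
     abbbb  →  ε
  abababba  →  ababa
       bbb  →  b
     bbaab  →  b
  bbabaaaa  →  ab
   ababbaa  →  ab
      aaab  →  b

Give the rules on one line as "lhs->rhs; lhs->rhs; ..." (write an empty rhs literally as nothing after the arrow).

aa->; aaa->aa; abb->; bb->

  | aaa => aa => ε
  | bbaa => aa => ε
  | abbbb => bb => ε
  | abababba => ababa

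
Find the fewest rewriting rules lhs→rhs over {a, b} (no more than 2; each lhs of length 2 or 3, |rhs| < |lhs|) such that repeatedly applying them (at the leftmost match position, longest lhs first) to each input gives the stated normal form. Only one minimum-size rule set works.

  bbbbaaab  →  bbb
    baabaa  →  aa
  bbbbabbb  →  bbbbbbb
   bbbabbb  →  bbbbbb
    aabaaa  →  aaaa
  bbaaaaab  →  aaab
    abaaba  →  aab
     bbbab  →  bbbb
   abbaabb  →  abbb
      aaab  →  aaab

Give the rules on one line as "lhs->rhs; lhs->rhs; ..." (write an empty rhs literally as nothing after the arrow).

  | bbbbaaab => bbbaab => bbab => bbb
  | baabaa => abaa => aa
  | bbbbabbb => bbbbbbb
  | bbbabbb => bbbbbb

ba->b; baa->a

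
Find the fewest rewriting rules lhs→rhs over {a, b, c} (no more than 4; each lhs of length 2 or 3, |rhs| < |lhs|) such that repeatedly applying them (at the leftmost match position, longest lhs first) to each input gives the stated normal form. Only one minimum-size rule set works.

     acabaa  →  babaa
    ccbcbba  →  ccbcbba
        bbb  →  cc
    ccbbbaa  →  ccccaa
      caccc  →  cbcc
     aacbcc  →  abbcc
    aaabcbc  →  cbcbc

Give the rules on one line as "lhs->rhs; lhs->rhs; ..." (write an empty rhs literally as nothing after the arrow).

aaa->c; ac->b; bbb->cc

  | acabaa => babaa
  | ccbcbba
  | bbb => cc
  | ccbbbaa => ccccaa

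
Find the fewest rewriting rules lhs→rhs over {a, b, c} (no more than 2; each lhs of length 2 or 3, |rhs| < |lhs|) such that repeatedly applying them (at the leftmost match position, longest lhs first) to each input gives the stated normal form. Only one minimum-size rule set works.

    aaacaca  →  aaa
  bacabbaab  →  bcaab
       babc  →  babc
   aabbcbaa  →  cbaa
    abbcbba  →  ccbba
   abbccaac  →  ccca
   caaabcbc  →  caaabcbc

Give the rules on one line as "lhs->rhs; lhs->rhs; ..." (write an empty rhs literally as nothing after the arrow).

abb->c; ac->

  | aaacaca => aaaca => aaa
  | bacabbaab => babbaab => bcaab
  | babc
  | aabbcbaa => accbaa => cbaa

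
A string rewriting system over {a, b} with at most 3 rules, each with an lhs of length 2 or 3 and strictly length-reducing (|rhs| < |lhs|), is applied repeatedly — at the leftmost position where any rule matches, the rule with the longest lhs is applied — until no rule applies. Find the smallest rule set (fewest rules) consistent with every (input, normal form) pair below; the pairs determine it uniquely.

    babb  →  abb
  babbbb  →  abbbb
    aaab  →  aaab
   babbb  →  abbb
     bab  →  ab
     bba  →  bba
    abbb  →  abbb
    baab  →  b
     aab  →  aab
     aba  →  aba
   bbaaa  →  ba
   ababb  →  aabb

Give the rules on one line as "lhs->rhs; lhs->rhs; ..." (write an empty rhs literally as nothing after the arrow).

baa->; bab->ab

  | babb => abb
  | babbbb => abbbb
  | aaab
  | babbb => abbb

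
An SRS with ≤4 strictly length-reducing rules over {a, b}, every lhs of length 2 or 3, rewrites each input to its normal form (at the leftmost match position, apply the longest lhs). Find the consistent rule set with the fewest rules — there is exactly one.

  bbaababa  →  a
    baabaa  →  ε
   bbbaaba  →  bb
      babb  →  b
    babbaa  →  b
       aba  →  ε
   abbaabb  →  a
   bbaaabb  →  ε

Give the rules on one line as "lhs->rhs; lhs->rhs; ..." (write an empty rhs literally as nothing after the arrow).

  | bbaababa => bbababa => baaaba => baaba => baba => aaa => a
  | baabaa => babaa => aaaa => aa => ε
  | bbbaaba => bbbaba => bbaaa => bbaa => bba => bb
  | babb => aab => b

aa->; ab->a; ba->b; bab->aa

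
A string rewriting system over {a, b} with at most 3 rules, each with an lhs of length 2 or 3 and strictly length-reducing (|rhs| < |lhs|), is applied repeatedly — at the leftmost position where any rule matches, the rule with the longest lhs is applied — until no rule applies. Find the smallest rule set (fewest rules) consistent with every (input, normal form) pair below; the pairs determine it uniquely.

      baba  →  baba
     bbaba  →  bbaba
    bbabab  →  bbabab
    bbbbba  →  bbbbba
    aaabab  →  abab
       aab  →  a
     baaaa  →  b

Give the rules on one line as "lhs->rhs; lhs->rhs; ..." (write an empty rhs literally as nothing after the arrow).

  | baba
  | bbaba
  | bbabab
  | bbbbba

aa->; aab->a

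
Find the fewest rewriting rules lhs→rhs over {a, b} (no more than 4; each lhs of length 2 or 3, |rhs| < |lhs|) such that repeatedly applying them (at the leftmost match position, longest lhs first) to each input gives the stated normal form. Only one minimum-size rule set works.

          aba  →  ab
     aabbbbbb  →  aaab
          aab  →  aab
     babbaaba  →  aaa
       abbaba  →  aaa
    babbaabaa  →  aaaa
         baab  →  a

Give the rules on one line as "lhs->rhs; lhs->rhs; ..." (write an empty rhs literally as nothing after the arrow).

  | aba => ab
  | aabbbbbb => aababbb => aaabb => aaab
  | aab
  | babbaaba => abaaba => ababa => aaa

ba->b; bab->a; bb->b; bbb->ba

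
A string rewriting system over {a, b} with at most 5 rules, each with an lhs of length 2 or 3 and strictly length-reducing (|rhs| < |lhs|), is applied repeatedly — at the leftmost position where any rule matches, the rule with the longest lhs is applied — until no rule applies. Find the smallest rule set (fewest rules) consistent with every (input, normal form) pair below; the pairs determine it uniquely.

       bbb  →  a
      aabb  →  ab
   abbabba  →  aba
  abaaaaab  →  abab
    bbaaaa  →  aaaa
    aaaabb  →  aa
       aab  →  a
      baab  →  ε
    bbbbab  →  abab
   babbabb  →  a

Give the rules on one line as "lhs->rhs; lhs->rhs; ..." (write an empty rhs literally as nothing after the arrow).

aab->a; baa->b; bb->; bbb->a

  | bbb => a
  | aabb => ab
  | abbabba => aabba => aba
  | abaaaaab => abaaab => abab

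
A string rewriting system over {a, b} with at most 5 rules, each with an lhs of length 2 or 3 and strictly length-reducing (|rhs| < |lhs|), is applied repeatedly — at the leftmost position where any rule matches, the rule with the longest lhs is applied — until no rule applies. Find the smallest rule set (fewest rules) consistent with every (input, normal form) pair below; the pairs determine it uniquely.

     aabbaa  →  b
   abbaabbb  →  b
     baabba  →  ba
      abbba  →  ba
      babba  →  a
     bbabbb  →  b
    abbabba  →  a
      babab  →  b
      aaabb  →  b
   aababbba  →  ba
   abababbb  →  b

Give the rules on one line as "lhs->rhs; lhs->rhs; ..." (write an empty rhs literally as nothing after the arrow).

aa->; ab->; bab->a; bb->b

  | aabbaa => bbaa => baa => b
  | abbaabbb => baabbb => bbbb => bbb => bb => b
  | baabba => bbba => bba => ba
  | abbba => bba => ba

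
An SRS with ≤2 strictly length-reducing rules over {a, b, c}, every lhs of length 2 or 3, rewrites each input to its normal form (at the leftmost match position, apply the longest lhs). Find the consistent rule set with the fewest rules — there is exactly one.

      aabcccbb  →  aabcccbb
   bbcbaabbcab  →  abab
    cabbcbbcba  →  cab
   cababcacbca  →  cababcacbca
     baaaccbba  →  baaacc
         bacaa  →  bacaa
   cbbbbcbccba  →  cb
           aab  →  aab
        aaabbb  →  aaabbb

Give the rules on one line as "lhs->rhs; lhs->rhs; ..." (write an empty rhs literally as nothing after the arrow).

  | aabcccbb
  | bbcbaabbcab => bbaabbcab => abbcab => abab
  | cabbcbbcba => cabbbcba => cabbba => cab
  | cababcacbca

bba->; bbc->b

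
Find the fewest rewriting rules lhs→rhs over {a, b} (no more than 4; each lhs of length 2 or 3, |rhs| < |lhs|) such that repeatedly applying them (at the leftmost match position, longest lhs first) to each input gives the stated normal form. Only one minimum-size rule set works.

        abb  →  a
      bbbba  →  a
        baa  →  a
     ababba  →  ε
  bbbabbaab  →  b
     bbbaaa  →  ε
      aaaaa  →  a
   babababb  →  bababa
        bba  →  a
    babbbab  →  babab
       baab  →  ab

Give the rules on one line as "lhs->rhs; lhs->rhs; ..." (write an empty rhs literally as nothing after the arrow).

  | abb => a
  | bbbba => bba => a
  | baa => a
  | ababba => abaa => aa => ε

aa->; baa->a; bb->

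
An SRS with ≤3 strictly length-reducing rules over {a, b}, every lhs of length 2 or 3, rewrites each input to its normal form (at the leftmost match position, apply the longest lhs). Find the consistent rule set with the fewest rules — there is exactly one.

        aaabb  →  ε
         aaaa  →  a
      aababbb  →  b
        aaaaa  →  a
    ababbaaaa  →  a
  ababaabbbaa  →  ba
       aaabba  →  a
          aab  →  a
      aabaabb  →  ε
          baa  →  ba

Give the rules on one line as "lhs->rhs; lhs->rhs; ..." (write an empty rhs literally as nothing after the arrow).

  | aaabb => aabb => abb => ε
  | aaaa => aaa => aa => a
  | aababbb => ababbb => aabbb => abbb => b
  | aaaaa => aaaa => aaa => aa => a

aa->a; ab->a; abb->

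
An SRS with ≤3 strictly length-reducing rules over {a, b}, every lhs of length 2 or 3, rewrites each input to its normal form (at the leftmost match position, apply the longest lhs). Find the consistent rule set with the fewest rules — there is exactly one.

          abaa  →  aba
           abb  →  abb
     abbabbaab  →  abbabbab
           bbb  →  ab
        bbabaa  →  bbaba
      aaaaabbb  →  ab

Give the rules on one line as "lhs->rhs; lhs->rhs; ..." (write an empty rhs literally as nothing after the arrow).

  | abaa => aba
  | abb
  | abbabbaab => abbabbab
  | bbb => ab

aa->a; bbb->ab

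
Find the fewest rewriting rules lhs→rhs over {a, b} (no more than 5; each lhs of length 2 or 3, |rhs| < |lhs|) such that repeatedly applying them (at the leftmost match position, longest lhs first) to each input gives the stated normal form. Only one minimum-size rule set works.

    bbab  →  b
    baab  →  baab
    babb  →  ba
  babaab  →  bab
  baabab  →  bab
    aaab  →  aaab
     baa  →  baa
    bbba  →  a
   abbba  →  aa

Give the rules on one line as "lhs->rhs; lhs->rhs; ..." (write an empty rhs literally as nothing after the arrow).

aba->; bb->; bba->; bbb->

  | bbab => b
  | baab
  | babb => ba
  | babaab => bab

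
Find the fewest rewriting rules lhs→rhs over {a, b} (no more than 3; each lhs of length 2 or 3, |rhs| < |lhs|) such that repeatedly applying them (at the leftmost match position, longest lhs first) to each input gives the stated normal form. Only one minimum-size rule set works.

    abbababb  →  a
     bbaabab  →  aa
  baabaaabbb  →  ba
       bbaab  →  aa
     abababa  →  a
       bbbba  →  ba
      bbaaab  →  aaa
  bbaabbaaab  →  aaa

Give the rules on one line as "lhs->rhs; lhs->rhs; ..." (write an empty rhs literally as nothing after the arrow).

  | abbababb => bababb => babb => bb => a
  | bbaabab => aaabab => aaab => aa
  | baabaaabbb => baaaabbb => baaabb => baab => ba
  | bbaab => aaab => aa

ab->; bb->a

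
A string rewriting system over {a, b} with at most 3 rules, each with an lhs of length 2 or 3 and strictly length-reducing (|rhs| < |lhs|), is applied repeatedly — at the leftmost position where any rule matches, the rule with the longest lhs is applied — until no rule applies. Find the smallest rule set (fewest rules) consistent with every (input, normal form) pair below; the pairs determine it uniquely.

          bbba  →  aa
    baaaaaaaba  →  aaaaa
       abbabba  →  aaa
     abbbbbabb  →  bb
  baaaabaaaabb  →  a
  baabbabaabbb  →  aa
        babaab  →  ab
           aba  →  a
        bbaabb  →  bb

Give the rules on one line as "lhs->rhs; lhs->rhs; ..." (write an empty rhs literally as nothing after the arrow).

aab->; ba->; bbb->a

  | bbba => aa
  | baaaaaaaba => aaaaaaba => aaaaa
  | abbabba => abbba => aaa
  | abbbbbabb => aabbabb => babb => bb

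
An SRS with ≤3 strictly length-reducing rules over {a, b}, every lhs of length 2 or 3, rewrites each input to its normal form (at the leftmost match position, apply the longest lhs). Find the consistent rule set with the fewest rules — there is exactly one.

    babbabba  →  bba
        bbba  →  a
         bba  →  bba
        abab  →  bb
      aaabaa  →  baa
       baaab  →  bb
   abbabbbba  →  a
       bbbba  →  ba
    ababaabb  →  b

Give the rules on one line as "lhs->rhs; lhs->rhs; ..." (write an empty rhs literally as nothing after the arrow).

ab->b; bbb->

  | babbabba => bbbabba => abba => bba
  | bbba => a
  | bba
  | abab => bab => bb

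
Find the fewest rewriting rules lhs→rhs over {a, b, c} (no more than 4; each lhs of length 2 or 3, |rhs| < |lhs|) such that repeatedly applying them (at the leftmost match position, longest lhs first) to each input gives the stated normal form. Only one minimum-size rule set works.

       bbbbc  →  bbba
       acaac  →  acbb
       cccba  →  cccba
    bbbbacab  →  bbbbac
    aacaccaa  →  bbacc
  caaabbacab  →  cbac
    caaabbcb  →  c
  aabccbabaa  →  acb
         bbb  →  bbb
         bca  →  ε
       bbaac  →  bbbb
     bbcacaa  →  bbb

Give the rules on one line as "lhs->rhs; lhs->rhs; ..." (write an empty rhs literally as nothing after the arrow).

  | bbbbc => bbba
  | acaac => acbb
  | cccba
  | bbbbacab => bbbbac

aa->; aac->bb; ab->; bc->a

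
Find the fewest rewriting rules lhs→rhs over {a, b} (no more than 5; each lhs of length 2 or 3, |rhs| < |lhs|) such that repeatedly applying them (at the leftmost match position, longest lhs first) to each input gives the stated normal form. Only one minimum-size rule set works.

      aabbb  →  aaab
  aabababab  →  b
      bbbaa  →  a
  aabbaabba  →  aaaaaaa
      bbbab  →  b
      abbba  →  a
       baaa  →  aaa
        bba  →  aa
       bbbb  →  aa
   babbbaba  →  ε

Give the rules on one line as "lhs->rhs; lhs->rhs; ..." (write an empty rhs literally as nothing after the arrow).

  | aabbb => aaab
  | aabababab => ababab => bab => b
  | bbbaa => abaa => a
  | aabbaabba => aaaaabba => aaaaaaa

aba->; ba->; baa->aa; bb->a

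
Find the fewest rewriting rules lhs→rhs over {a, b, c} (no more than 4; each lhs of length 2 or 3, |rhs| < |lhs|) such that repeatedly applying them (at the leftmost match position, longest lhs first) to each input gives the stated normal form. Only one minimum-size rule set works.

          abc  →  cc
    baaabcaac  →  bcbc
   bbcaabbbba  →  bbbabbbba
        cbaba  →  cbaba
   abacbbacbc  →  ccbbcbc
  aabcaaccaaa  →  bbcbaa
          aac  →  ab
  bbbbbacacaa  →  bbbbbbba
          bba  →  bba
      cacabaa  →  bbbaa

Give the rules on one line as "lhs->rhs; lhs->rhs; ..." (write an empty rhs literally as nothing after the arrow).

  | abc => cc
  | baaabcaac => baaccaac => babcaac => bccaac => bcbac => bcbc
  | bbcaabbbba => bbbabbbba
  | cbaba

abc->cc; ac->b; bac->bc; ca->b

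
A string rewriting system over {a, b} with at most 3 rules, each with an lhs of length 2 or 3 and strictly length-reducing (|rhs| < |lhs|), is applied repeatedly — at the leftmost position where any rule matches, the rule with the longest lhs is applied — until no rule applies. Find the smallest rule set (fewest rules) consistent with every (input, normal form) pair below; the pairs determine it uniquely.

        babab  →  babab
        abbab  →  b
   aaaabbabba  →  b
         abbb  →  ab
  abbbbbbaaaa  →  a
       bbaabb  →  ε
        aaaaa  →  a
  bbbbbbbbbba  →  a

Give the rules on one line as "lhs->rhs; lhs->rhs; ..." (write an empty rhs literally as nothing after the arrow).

  | babab
  | abbab => aab => b
  | aaaabbabba => baabbabba => bbbabba => babba => baa => b
  | abbb => ab

aa->; aaa->ba; bb->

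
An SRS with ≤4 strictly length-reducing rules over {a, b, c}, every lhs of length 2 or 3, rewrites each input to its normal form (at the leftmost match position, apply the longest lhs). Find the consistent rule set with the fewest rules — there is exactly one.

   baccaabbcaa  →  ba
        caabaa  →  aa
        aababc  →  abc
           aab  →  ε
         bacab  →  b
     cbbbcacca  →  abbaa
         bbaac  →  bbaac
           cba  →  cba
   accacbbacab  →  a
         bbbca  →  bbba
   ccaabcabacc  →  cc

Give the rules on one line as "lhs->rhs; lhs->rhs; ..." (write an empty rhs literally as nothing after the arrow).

  | baccaabbcaa => bacaabbcaa => baaabbcaa => babcaa => babaa => ba
  | caabaa => aabaa => aa
  | aababc => abc
  | aab => ε

aab->; aba->; ca->a; cbb->ab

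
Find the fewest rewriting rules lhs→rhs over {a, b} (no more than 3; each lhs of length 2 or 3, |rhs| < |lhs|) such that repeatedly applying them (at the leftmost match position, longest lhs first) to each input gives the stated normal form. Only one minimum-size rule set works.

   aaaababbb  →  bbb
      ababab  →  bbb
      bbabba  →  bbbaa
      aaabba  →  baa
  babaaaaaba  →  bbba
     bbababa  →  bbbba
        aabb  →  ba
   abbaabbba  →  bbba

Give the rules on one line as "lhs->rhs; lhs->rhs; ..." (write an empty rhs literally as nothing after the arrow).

  | aaaababbb => aaababbb => aababbb => ababbb => babbb => bbab => bbb
  | ababab => babab => bbab => bbb
  | bbabba => bbbaa
  | aaabba => aabaa => abaa => baa

ab->b; abb->ba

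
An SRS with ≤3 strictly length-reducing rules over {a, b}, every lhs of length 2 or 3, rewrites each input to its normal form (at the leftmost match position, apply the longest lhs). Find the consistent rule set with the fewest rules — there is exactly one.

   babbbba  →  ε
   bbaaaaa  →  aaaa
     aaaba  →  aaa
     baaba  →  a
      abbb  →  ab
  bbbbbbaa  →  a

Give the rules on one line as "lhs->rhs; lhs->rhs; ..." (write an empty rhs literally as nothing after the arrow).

ba->; bb->b

  | babbbba => bbbba => bbba => bba => ba => ε
  | bbaaaaa => baaaaa => aaaa
  | aaaba => aaa
  | baaba => aba => a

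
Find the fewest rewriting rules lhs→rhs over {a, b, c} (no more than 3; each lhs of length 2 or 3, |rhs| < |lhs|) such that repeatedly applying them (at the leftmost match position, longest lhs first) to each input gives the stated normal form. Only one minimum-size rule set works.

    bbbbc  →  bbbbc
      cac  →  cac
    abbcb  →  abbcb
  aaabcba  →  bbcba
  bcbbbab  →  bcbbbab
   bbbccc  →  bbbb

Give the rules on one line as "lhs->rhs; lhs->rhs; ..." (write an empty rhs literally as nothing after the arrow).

  | bbbbc
  | cac
  | abbcb
  | aaabcba => bbcba

aaa->b; ccc->b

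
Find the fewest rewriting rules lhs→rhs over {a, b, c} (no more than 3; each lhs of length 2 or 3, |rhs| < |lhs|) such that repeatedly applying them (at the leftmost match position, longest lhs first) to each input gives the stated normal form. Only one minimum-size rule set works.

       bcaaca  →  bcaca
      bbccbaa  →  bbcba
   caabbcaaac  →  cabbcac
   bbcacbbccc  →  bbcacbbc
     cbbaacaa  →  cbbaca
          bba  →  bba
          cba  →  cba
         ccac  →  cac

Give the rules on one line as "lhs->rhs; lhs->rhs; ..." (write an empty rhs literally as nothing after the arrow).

aa->a; cc->c

  | bcaaca => bcaca
  | bbccbaa => bbcbaa => bbcba
  | caabbcaaac => cabbcaaac => cabbcaac => cabbcac
  | bbcacbbccc => bbcacbbcc => bbcacbbc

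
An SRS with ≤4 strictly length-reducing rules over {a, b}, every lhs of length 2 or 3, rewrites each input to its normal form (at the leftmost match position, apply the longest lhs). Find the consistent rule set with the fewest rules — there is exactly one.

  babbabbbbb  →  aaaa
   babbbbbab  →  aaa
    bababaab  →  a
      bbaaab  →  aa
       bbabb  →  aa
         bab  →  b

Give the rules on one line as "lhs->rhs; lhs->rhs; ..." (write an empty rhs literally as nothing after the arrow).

  | babbabbbbb => baaabbbbb => aaabbbbb => aaaabbb => aaaaab => aaaa
  | babbbbbab => baabbbab => aabbbab => aaabab => aabb => aaa
  | bababaab => bbbaab => bbaab => baab => aab => a
  | bbaaab => baaab => aaab => aa

ab->; aba->b; abb->aa; baa->aa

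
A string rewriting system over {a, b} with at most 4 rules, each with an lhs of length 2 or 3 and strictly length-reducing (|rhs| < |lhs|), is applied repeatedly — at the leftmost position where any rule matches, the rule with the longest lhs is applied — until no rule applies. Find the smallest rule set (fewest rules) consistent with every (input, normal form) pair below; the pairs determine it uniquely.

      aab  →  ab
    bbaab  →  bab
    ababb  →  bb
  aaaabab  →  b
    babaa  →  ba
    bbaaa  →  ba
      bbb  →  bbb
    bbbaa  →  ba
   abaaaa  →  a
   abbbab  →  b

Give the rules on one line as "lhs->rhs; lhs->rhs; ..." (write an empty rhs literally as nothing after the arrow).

  | aab => ab
  | bbaab => baab => bab
  | ababb => bb
  | aaaabab => aaabab => aabab => abab => b

aa->a; aba->; bba->ba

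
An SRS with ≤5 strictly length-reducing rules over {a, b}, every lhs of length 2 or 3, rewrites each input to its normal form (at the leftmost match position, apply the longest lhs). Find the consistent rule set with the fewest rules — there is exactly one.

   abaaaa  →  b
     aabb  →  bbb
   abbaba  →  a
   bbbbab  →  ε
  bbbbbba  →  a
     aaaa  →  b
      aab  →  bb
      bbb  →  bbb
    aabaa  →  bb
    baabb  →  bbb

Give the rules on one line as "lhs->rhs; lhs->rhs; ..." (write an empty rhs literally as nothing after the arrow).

aa->b; ab->; ba->a; baa->b

  | abaaaa => aaaa => baa => b
  | aabb => bbb
  | abbaba => baba => aba => a
  | bbbbab => bbbab => bbab => bab => ab => ε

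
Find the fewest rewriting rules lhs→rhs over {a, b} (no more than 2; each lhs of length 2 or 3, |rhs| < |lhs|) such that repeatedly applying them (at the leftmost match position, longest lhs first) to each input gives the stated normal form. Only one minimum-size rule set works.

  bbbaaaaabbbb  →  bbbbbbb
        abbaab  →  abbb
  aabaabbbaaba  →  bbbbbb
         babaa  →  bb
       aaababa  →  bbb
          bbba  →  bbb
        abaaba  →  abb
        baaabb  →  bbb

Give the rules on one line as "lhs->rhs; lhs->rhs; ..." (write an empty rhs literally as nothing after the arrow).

  | bbbaaaaabbbb => bbbaaaabbbb => bbbaaabbbb => bbbaabbbb => bbbabbbb => bbbbbbb
  | abbaab => abbab => abbb
  | aabaabbbaaba => bbaabbbaaba => bbabbbaaba => bbbbbaaba => bbbbbaba => bbbbbba => bbbbbb
  | babaa => bbaa => bba => bb

aa->b; ba->b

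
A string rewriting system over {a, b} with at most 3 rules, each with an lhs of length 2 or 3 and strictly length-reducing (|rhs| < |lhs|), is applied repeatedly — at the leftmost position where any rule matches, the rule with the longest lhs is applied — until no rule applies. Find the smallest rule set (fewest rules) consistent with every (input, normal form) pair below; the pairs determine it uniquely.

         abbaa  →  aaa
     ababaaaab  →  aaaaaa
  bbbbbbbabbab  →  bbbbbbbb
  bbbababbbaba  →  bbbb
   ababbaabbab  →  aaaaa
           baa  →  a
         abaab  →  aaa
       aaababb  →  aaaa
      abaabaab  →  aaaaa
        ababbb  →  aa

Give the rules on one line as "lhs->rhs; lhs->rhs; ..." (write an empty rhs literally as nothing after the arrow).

  | abbaa => abaa => aaa
  | ababaaaab => aabaaaab => aaaaaab => aaaaaa
  | bbbbbbbabbab => bbbbbbbbab => bbbbbbbb
  | bbbababbbaba => bbbabbbaba => bbbbbaba => bbbbba => bbbb

ab->a; ba->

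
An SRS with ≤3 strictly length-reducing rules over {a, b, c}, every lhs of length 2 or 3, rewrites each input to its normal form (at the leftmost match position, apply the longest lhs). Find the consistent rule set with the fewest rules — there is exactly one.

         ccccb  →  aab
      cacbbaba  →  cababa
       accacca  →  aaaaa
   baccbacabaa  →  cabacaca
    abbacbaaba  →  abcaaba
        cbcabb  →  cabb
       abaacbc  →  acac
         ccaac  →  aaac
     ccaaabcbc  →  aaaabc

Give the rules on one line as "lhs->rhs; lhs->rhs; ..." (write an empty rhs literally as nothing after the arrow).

baa->ca; cb->; cc->a

  | ccccb => accb => aab
  | cacbbaba => cababa
  | accacca => aaacca => aaaaa
  | baccbacabaa => baabacabaa => cabacabaa => cabacaca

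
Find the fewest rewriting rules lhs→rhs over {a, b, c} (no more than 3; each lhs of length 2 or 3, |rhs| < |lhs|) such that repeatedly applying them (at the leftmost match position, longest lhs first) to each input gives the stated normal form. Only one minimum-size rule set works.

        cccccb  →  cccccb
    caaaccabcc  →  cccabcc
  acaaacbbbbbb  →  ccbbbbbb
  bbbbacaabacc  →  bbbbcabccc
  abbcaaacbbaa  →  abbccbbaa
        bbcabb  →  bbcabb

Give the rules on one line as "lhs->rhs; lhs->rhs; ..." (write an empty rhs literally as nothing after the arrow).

aba->bc; ac->c

  | cccccb
  | caaaccabcc => caaccabcc => caccabcc => cccabcc
  | acaaacbbbbbb => caaacbbbbbb => caacbbbbbb => cacbbbbbb => ccbbbbbb
  | bbbbacaabacc => bbbbcaabacc => bbbbcabccc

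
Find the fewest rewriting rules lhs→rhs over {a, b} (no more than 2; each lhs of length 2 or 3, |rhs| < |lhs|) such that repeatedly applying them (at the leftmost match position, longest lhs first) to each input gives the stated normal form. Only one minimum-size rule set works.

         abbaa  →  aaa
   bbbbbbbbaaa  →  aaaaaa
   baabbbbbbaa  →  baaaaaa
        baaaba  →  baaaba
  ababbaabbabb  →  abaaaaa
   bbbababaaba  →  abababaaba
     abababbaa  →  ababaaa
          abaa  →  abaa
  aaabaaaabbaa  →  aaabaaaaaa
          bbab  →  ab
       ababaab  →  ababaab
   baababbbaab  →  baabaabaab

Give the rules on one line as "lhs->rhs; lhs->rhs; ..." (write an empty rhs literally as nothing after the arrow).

  | abbaa => aaa
  | bbbbbbbbaaa => abbbbbbaaa => aabbbbaaa => aaabbaaa => aaaaaa
  | baabbbbbbaa => baaabbbbaa => baaaabbaa => baaaaaa
  | baaaba

bb->a; bba->a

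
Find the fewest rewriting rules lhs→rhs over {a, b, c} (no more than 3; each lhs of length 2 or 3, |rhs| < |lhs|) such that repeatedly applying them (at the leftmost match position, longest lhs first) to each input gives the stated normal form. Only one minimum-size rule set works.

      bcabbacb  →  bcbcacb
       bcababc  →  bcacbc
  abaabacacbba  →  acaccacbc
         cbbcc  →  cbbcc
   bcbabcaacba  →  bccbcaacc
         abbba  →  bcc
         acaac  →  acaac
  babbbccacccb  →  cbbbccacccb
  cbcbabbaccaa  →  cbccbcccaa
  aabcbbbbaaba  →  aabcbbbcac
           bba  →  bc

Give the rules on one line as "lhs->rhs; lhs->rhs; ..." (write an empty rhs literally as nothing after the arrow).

abb->bc; ba->c

  | bcabbacb => bcbcacb
  | bcababc => bcacbc
  | abaabacacbba => acabacacbba => acaccacbba => acaccacbc
  | cbbcc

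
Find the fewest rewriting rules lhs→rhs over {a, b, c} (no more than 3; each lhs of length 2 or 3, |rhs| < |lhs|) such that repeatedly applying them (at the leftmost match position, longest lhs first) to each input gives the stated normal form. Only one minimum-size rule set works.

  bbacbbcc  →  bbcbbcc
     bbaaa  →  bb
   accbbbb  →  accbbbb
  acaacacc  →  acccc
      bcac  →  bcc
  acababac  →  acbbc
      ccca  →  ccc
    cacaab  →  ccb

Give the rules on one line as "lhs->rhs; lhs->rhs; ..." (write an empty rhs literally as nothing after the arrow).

  | bbacbbcc => bbcbbcc
  | bbaaa => bbaa => bba => bb
  | accbbbb
  | acaacacc => acacacc => accacc => acccc

ba->b; ca->c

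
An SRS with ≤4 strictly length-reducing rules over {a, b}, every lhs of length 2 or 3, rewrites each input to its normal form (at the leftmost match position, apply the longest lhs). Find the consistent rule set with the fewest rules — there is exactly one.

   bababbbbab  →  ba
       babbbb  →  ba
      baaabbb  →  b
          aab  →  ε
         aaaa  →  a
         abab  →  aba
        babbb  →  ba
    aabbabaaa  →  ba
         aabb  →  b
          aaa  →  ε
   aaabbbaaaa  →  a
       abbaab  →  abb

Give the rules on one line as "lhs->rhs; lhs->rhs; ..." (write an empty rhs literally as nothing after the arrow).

aaa->; aab->; bab->ba; bbb->

  | bababbbbab => baabbbbab => bbbbab => bab => ba
  | babbbb => babbb => babb => bab => ba
  | baaabbb => bbbb => b
  | aab => ε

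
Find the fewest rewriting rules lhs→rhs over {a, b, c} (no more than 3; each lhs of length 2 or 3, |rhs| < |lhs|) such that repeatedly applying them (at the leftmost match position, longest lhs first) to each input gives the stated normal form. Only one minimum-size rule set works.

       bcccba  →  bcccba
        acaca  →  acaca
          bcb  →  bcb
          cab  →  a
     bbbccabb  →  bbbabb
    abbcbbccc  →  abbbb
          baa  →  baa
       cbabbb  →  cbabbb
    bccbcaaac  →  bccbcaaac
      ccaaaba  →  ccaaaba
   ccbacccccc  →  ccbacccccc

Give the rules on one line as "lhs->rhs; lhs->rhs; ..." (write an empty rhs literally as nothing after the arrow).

bbc->bb; cab->a

  | bcccba
  | acaca
  | bcb
  | cab => a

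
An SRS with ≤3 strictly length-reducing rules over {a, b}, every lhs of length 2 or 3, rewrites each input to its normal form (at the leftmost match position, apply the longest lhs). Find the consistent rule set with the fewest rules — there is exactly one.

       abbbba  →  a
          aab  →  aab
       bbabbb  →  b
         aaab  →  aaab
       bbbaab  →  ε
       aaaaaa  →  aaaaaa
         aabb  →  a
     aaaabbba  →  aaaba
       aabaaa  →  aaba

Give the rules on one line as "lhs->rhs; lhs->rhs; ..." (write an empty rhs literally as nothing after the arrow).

  | abbbba => bba => a
  | aab
  | bbabbb => abbb => b
  | aaab

abb->; baa->b; bb->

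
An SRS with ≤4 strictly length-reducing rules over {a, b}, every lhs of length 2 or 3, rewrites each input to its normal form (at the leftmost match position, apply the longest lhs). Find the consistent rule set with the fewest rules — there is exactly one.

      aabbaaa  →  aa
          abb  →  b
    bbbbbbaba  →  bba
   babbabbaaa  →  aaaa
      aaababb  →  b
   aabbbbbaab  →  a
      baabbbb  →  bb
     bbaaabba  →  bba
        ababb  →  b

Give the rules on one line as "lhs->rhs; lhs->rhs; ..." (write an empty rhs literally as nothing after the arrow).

  | aabbaaa => bbaaa => bbba => aa
  | abb => b
  | bbbbbbaba => abbbaba => bbaba => bba
  | babbabbaaa => bbabbaaa => bbbaaa => aaaa

aab->b; ab->; baa->bb; bbb->a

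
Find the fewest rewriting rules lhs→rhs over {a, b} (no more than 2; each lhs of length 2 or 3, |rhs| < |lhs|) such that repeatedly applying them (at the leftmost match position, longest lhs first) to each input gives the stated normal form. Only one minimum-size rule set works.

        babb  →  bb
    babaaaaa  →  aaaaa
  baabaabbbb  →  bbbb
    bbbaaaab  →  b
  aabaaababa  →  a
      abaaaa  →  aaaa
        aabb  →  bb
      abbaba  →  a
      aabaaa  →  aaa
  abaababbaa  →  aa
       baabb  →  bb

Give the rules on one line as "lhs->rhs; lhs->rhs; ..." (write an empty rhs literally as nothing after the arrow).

  | babb => abb => bb
  | babaaaaa => abaaaaa => baaaaa => aaaaa
  | baabaabbbb => aabaabbbb => abaabbbb => baabbbb => aabbbb => abbbb => bbbb
  | bbbaaaab => bbaaaab => baaaab => aaaab => aaab => aab => ab => b

ab->b; ba->a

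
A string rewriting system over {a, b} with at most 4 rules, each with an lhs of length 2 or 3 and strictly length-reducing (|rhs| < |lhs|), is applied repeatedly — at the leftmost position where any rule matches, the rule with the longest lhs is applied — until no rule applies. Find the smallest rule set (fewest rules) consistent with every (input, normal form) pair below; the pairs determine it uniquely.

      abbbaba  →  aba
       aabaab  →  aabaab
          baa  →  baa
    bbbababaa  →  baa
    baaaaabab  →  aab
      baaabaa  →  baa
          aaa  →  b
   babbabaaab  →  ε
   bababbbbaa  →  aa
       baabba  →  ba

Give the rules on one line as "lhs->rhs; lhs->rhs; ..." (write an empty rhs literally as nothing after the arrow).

  | abbbaba => bbaba => aba
  | aabaab
  | baa
  | bbbababaa => bababaa => babaa => baa

aaa->b; abb->b; bab->b; bb->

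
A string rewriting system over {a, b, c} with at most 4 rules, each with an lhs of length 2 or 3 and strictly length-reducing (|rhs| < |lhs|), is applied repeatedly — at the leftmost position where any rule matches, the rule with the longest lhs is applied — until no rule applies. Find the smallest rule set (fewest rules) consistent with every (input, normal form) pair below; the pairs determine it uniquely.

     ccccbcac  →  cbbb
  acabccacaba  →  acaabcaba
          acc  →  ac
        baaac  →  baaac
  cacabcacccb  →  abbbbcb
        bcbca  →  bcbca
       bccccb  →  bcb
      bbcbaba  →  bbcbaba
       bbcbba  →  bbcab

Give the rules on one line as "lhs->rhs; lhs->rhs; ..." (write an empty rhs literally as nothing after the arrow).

bba->ab; cac->bb; cc->c; cca->ba

  | ccccbcac => cccbcac => ccbcac => cbcac => cbbb
  | acabccacaba => acabbacaba => acaabcaba
  | acc => ac
  | baaac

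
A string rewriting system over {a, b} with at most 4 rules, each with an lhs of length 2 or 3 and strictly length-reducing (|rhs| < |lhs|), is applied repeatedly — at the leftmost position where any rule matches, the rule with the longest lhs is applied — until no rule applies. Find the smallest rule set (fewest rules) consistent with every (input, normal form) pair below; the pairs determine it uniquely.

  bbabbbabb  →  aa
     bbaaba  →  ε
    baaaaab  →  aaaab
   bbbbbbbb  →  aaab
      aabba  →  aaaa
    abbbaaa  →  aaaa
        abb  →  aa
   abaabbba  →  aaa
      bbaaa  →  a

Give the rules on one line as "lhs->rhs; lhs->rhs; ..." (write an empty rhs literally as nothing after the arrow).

  | bbabbbabb => bbbbabb => ababb => abb => aa
  | bbaaba => baba => ba => ε
  | baaaaab => aaaab
  | bbbbbbbb => abbbbb => aabbb => aaab

abb->aa; ba->; bbb->a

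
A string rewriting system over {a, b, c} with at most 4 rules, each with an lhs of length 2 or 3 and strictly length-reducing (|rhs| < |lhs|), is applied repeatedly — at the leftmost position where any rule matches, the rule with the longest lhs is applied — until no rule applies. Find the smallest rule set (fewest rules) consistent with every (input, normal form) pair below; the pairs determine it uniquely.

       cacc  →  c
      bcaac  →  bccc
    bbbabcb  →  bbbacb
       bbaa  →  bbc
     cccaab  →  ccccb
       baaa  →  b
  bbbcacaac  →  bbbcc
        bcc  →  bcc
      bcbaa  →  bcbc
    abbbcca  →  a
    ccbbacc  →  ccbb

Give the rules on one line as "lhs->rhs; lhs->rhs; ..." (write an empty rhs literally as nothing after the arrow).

  | cacc => c
  | bcaac => bccc
  | bbbabcb => bbbacb
  | bbaa => bbc

aa->c; aaa->; ab->a; acc->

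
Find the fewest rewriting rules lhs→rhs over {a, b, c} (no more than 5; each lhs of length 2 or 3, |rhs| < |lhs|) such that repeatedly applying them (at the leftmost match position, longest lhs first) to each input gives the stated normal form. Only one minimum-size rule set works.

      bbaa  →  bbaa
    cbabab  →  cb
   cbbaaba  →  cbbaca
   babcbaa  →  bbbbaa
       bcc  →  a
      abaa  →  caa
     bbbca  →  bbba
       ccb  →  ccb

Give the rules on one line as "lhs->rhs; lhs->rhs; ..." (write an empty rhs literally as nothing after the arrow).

  | bbaa
  | cbabab => cbcab => cbab => cbc => cb
  | cbbaaba => cbbaca
  | babcbaa => bbbbaa

ab->c; abc->bb; bc->b; bcc->a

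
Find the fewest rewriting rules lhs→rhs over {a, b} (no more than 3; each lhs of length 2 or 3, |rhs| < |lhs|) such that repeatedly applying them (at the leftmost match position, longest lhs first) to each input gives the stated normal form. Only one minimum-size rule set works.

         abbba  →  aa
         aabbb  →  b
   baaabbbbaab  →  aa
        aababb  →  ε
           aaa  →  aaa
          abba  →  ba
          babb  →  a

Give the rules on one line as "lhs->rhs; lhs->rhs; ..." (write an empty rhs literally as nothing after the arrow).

  | abbba => bba => aa
  | aabbb => abb => b
  | baaabbbbaab => baabbbaab => babbaab => bbaab => aaab => aa
  | aababb => aabb => ab => ε

ab->; bb->a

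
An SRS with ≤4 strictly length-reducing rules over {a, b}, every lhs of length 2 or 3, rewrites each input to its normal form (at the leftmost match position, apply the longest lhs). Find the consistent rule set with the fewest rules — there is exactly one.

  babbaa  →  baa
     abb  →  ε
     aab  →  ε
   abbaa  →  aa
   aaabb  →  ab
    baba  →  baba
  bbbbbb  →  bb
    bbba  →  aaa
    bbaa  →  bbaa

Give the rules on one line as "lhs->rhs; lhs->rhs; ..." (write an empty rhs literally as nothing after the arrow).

aab->; abb->; bbb->aa

  | babbaa => baa
  | abb => ε
  | aab => ε
  | abbaa => aa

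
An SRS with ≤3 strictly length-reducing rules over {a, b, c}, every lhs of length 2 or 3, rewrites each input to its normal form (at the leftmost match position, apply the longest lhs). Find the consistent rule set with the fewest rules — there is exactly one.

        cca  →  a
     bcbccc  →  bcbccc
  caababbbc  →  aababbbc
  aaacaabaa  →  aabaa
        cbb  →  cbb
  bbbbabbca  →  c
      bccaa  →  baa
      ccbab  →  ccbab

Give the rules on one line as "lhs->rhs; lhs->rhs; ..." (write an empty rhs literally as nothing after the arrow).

  | cca => ca => a
  | bcbccc
  | caababbbc => aababbbc
  | aaacaabaa => aacaabaa => acaabaa => caabaa => aabaa

ac->c; bba->ac; ca->a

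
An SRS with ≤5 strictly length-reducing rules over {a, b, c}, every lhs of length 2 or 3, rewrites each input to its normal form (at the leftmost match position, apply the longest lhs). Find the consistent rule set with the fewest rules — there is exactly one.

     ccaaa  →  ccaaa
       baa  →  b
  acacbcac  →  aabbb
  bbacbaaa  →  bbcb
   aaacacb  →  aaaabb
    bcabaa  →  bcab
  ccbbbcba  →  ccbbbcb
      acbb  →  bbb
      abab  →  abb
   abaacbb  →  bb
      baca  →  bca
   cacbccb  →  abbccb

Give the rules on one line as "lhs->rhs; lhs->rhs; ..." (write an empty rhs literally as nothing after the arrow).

  | ccaaa
  | baa => ba => b
  | acacbcac => aabbcac => aabbab => aabbb
  | bbacbaaa => bbcbaaa => bbcbaa => bbcba => bbcb

abc->; acb->bb; ba->b; cac->ab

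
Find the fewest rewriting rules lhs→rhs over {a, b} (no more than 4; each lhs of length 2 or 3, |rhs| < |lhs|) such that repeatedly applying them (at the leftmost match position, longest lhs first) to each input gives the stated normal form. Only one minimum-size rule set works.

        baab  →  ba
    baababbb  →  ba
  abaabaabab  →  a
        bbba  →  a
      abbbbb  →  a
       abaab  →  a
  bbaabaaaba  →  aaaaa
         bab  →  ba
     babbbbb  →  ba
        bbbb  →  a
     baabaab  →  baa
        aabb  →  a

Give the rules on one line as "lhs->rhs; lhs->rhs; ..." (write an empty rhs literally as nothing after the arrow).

  | baab => ba
  | baababbb => baabbb => babb => bab => ba
  | abaabaabab => ababaabab => abbaabab => abaabab => ababab => abbab => abab => abb => ab => a
  | bbba => aba => ab => a

aab->a; ab->a; aba->ab; bb->a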